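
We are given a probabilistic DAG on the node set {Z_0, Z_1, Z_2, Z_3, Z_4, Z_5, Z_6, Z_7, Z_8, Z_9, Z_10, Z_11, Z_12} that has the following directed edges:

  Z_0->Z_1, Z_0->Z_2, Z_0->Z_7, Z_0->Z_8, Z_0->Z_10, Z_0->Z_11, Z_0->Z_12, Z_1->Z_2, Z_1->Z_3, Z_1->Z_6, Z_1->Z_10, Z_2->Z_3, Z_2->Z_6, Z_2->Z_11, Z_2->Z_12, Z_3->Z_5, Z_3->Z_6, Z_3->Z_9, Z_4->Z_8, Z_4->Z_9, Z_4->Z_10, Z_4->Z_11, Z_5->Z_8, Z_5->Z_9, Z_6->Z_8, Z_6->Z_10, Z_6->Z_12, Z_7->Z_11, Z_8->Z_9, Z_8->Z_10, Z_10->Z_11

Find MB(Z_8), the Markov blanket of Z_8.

{Z_0, Z_1, Z_3, Z_4, Z_5, Z_6, Z_9, Z_10}

Recall MB(v) = parents ∪ children ∪ spouses, where spouses are the other parents of v's children.
Z_8 has parents Z_0, Z_4, Z_5, Z_6.
Z_8's children: Z_9, Z_10.
For each child, the remaining parents (spouses of Z_8):
  parents(Z_9) \ {Z_8} = {Z_3, Z_4, Z_5}.
  Z_10's other parents are Z_0, Z_1, Z_4, Z_6.
Taking the union gives {Z_0, Z_1, Z_3, Z_4, Z_5, Z_6, Z_9, Z_10}.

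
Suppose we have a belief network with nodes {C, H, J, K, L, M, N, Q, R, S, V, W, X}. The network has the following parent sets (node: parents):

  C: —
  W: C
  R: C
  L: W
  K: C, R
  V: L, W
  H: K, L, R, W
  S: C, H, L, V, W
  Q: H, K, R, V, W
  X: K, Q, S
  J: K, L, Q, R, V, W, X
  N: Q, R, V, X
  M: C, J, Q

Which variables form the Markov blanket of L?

{C, H, J, K, Q, R, S, V, W, X}

By definition, MB(L) is built from L's parents, L's children, and the co-parents of L.
Parents of L: W.
Ch(L) = {H, J, S, V}.
Other parents of L's children:
  V's other parent is W.
  H also has parents K, R, W.
  S's other parents are C, H, V, W.
  J's other parents are K, Q, R, V, W, X.
MB(L) = {C, H, J, K, Q, R, S, V, W, X}.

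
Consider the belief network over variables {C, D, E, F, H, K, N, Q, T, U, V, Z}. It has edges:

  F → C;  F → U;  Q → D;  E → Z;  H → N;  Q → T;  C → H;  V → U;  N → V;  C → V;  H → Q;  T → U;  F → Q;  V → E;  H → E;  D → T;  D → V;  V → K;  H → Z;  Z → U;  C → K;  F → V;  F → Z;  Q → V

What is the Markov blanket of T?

{D, F, Q, U, V, Z}

T has parents D, Q.
T has child U.
Co-parents of T (other parents of its children):
  parents(U) \ {T} = {F, V, Z}.
So the Markov blanket of T is {D, F, Q, U, V, Z}.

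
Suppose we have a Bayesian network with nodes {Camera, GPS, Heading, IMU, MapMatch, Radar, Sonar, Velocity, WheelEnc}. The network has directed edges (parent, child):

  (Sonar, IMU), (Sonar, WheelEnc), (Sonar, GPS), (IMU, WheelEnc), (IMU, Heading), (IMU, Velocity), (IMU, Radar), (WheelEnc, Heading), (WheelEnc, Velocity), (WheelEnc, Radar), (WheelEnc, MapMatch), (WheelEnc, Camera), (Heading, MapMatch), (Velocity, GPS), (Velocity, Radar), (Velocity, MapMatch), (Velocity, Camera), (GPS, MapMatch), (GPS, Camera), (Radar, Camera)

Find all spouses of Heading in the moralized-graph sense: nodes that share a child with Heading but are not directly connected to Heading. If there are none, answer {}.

Children of Heading: MapMatch.
  MapMatch also has parents GPS, Velocity, WheelEnc.
Excluding nodes already adjacent to Heading (IMU, MapMatch, WheelEnc), the co-parent-only contribution is {GPS, Velocity}.

{GPS, Velocity}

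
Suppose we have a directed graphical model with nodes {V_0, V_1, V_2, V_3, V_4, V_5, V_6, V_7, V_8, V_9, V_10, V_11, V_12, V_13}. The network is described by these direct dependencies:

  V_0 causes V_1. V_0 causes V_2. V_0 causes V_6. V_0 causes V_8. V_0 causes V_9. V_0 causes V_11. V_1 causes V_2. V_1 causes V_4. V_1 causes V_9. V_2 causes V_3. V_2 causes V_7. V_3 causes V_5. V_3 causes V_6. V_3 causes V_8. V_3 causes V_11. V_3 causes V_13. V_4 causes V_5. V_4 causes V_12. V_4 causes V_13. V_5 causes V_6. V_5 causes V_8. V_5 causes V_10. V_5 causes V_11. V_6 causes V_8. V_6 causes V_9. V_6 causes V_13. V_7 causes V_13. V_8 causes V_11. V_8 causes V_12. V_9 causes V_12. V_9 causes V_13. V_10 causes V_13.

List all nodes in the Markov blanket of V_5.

{V_0, V_3, V_4, V_6, V_8, V_10, V_11}

V_5's parents: V_3, V_4.
V_5's children: V_6, V_8, V_10, V_11.
Co-parents of V_5 (other parents of its children):
  V_6's other parents are V_0, V_3.
  parents(V_8) \ {V_5} = {V_0, V_3, V_6}.
  V_10 has no other parent.
  V_11's other parents are V_0, V_3, V_8.
So the Markov blanket of V_5 is {V_0, V_3, V_4, V_6, V_8, V_10, V_11}.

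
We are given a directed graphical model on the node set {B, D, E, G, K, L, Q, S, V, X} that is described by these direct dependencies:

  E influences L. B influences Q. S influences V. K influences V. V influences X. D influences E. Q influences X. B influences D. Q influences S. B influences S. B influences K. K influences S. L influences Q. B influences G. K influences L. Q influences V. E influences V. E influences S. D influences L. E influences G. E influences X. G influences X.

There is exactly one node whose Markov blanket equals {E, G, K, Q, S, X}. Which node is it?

V

The target node must have every member of {E, G, K, Q, S, X} as a parent, child, or co-parent, and no others.
Parents of V: E, K, Q, S; children: X; co-parents: E, G, Q.
These exactly cover the given set, so the node is V.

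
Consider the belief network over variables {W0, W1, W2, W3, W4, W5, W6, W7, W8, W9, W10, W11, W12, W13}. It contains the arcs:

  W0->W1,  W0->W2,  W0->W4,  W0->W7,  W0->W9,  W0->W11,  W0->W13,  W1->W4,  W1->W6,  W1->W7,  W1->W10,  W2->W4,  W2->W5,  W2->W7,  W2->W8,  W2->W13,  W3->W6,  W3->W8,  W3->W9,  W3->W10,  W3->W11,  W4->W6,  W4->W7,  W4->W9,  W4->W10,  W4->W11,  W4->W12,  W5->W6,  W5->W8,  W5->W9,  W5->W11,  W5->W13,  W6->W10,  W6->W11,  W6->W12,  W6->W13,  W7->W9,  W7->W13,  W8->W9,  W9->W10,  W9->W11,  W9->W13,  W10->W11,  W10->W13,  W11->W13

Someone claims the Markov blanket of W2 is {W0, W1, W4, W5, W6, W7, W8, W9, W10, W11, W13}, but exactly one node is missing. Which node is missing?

W3

Pa(W2) = {W0}.
Ch(W2) = {W4, W5, W7, W8, W13}.
For each child, the remaining parents (spouses of W2):
  W4 also has parents W0, W1.
  W5: no additional parents.
  parents(W7) \ {W2} = {W0, W1, W4}.
  W8's other parents are W3, W5.
  W13 also has parents W0, W5, W6, W7, W9, W10, W11.
MB(W2) = {W0, W1, W3, W4, W5, W6, W7, W8, W9, W10, W11, W13}.
Comparing with the claimed set, W3 is missing.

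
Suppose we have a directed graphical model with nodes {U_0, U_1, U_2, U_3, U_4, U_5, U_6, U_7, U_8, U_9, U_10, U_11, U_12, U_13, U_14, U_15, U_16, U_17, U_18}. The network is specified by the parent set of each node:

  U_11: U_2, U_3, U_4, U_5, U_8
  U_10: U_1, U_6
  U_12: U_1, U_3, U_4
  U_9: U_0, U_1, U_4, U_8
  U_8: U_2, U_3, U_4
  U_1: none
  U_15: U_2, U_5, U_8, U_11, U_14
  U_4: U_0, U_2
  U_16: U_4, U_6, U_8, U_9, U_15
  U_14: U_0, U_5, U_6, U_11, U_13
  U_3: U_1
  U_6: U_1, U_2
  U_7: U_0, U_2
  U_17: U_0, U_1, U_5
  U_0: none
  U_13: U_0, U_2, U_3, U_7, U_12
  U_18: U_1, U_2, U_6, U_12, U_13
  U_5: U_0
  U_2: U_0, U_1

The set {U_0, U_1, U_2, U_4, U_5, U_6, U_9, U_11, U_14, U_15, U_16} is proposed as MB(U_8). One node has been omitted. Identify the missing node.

U_8's children: U_9, U_11, U_15, U_16.
U_8 has parents U_2, U_3, U_4.
Parents of each child, excluding U_8:
  parents(U_9) \ {U_8} = {U_0, U_1, U_4}.
  U_11 also has parents U_2, U_3, U_4, U_5.
  U_15 also has parents U_2, U_5, U_11, U_14.
  U_16's other parents are U_4, U_6, U_9, U_15.
MB(U_8) = {U_0, U_1, U_2, U_3, U_4, U_5, U_6, U_9, U_11, U_14, U_15, U_16}.
Comparing with the claimed set, U_3 is missing.

U_3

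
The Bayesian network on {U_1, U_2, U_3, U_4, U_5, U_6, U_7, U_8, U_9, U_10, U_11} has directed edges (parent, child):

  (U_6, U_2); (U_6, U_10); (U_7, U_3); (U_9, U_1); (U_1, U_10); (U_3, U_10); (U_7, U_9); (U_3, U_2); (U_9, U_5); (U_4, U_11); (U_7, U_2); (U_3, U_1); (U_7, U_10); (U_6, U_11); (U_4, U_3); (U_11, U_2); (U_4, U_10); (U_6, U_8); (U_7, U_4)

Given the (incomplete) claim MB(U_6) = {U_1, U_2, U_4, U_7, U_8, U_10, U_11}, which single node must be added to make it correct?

Ch(U_6) = {U_2, U_8, U_10, U_11}.
U_6's parents: none.
Parents of each child, excluding U_6:
  parents(U_11) \ {U_6} = {U_4}.
  U_8: no additional parents.
  parents(U_2) \ {U_6} = {U_3, U_7, U_11}.
  parents(U_10) \ {U_6} = {U_1, U_3, U_4, U_7}.
MB(U_6) = {U_1, U_2, U_3, U_4, U_7, U_8, U_10, U_11}.
Comparing with the claimed set, U_3 is missing.

U_3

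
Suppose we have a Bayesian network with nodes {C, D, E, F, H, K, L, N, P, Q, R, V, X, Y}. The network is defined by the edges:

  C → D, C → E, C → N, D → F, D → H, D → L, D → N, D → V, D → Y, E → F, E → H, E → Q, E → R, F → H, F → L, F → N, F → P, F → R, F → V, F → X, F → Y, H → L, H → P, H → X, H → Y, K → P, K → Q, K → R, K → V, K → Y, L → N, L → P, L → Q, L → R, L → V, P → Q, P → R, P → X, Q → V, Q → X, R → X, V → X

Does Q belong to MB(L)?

Q is a child of L.
So Q ∈ MB(L).

Yes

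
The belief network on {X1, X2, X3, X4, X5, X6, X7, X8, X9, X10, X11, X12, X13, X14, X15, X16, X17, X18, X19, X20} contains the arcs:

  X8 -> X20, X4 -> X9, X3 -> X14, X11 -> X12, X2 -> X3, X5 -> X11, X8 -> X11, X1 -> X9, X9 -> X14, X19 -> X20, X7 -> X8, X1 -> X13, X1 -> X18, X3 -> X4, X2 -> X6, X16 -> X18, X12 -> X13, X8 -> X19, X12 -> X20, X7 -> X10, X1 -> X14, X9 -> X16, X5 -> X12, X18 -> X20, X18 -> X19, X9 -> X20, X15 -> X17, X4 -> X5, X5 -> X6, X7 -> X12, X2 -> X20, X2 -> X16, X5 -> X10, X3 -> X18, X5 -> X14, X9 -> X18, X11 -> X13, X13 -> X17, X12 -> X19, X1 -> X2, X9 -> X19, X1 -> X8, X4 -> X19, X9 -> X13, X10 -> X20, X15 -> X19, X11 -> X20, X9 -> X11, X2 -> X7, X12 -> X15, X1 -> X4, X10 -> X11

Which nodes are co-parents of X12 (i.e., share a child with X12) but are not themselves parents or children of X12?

{X1, X2, X4, X8, X9, X10, X18}

Children of X12: X13, X15, X19, X20.
  X13 also has parents X1, X9, X11.
  X15: no additional parents.
  parents(X19) \ {X12} = {X4, X8, X9, X15, X18}.
  X20 also has parents X2, X8, X9, X10, X11, X18, X19.
Excluding nodes already adjacent to X12 (X5, X7, X11, X13, X15, X19, X20), the co-parent-only contribution is {X1, X2, X4, X8, X9, X10, X18}.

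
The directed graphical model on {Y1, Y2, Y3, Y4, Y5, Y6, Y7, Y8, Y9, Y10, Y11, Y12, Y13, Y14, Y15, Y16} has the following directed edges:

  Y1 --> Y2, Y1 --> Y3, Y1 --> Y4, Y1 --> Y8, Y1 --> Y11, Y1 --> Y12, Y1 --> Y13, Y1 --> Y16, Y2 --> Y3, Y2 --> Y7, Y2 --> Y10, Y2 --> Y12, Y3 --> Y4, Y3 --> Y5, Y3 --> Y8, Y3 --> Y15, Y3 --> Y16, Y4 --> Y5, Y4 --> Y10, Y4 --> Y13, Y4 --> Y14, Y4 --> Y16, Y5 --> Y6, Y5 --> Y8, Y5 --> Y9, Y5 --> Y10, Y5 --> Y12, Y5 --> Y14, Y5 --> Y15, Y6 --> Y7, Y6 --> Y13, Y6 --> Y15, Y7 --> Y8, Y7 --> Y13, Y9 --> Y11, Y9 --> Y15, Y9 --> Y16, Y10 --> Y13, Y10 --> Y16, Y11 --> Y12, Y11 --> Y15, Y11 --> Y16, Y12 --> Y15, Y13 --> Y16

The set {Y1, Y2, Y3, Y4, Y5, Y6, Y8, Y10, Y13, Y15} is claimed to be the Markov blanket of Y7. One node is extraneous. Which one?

Recall MB(v) = parents ∪ children ∪ spouses, where spouses are the other parents of v's children.
Pa(Y7) = {Y2, Y6}.
Y7 has children Y8, Y13.
Other parents of Y7's children:
  parents(Y8) \ {Y7} = {Y1, Y3, Y5}.
  Y13's other parents are Y1, Y4, Y6, Y10.
MB(Y7) = {Y1, Y2, Y3, Y4, Y5, Y6, Y8, Y10, Y13}.
Y15 is neither a parent, child, nor co-parent of Y7, so it does not belong.

Y15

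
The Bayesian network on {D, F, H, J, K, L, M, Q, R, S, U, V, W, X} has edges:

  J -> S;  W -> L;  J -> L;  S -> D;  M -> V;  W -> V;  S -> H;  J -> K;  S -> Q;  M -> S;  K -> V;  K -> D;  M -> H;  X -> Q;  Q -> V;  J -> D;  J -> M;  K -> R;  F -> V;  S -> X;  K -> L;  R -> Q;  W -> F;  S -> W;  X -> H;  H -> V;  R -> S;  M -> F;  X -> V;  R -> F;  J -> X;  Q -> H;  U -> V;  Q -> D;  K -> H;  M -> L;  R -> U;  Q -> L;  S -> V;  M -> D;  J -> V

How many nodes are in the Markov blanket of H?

By definition, MB(H) is built from H's parents, H's children, and the co-parents of H.
H's parents: K, M, Q, S, X.
Children of H: V.
Co-parents of H (other parents of its children):
  V also has parents F, J, K, M, Q, S, U, W, X.
MB(H) = {F, J, K, M, Q, S, U, V, W, X}, which has 10 nodes.

10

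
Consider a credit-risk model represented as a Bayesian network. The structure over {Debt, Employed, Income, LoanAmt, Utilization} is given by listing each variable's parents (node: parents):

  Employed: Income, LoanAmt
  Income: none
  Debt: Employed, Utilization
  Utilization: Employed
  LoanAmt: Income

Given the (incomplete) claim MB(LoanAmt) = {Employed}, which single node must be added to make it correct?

Recall MB(v) = parents ∪ children ∪ spouses, where spouses are the other parents of v's children.
Pa(LoanAmt) = {Income}.
Ch(LoanAmt) = {Employed}.
Parents of each child, excluding LoanAmt:
  Employed also has parent Income.
MB(LoanAmt) = {Employed, Income}.
Comparing with the claimed set, Income is missing.

Income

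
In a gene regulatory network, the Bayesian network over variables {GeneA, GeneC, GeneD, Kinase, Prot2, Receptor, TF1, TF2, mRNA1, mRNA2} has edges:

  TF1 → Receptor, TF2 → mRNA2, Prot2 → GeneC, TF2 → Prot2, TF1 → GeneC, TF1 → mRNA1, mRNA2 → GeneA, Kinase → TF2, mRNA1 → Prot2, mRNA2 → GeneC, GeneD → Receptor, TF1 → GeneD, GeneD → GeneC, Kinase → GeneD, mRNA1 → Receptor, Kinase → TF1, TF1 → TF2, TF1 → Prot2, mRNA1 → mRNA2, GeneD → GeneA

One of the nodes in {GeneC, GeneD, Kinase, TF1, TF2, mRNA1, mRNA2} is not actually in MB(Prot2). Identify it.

Parents of Prot2: TF1, TF2, mRNA1.
Ch(Prot2) = {GeneC}.
Co-parents of Prot2 (other parents of its children):
  GeneC also has parents GeneD, TF1, mRNA2.
MB(Prot2) = {GeneC, GeneD, TF1, TF2, mRNA1, mRNA2}.
Kinase is neither a parent, child, nor co-parent of Prot2, so it does not belong.

Kinase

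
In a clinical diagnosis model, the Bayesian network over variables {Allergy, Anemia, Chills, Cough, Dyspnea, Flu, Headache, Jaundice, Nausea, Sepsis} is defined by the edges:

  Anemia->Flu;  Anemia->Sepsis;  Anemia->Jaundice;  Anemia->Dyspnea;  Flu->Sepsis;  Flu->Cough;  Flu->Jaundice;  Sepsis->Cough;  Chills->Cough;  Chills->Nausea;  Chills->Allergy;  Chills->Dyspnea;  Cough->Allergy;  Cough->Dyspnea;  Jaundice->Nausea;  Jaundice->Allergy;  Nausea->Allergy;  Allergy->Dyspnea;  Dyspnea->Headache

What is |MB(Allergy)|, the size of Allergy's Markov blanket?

Children of Allergy: Dyspnea.
Allergy has parents Chills, Cough, Jaundice, Nausea.
Other parents of Allergy's children:
  Dyspnea: Anemia, Chills, Cough
MB(Allergy) = {Anemia, Chills, Cough, Dyspnea, Jaundice, Nausea}, which has 6 nodes.

6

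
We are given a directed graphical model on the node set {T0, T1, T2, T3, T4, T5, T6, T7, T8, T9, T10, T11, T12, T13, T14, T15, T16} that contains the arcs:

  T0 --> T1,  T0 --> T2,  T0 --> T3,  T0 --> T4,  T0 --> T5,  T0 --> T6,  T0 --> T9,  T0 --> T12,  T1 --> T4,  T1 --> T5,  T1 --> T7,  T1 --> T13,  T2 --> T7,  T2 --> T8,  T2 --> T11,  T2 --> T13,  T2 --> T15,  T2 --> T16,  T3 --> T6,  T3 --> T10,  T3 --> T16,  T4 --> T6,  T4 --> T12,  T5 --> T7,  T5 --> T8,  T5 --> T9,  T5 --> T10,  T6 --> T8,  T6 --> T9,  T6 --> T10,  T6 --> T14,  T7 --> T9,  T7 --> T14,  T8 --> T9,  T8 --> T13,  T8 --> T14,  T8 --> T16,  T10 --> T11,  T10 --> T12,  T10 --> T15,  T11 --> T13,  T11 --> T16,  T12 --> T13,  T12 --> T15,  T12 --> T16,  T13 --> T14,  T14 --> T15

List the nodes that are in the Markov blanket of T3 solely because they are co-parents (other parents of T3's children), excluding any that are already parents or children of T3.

{T2, T4, T5, T8, T11, T12}

Children of T3: T6, T10, T16.
  parents(T6) \ {T3} = {T0, T4}.
  T10's other parents are T5, T6.
  T16's other parents are T2, T8, T11, T12.
Excluding nodes already adjacent to T3 (T0, T6, T10, T16), the co-parent-only contribution is {T2, T4, T5, T8, T11, T12}.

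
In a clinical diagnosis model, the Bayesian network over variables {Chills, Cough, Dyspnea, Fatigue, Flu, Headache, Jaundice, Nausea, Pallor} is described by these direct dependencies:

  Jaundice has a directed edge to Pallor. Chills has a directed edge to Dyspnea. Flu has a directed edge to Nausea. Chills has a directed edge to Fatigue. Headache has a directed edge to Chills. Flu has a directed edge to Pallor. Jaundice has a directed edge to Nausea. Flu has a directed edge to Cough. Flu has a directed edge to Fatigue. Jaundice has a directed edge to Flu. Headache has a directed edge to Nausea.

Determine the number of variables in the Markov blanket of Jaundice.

Recall MB(v) = parents ∪ children ∪ spouses, where spouses are the other parents of v's children.
Jaundice has no parents.
Ch(Jaundice) = {Flu, Nausea, Pallor}.
For each child, the remaining parents (spouses of Jaundice):
  Flu: —
  Pallor: Flu
  Nausea: Flu, Headache
MB(Jaundice) = {Flu, Headache, Nausea, Pallor}, which has 4 nodes.

4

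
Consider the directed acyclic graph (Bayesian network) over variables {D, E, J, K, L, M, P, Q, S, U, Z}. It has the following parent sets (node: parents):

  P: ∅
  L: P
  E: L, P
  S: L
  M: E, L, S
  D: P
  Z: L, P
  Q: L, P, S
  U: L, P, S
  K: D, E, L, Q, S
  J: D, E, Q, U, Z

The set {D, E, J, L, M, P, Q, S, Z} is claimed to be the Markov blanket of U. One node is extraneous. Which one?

M

By definition, MB(U) is built from U's parents, U's children, and the co-parents of U.
U has parents L, P, S.
Ch(U) = {J}.
Parents of each child, excluding U:
  J: D, E, Q, Z
MB(U) = {D, E, J, L, P, Q, S, Z}.
M is neither a parent, child, nor co-parent of U, so it does not belong.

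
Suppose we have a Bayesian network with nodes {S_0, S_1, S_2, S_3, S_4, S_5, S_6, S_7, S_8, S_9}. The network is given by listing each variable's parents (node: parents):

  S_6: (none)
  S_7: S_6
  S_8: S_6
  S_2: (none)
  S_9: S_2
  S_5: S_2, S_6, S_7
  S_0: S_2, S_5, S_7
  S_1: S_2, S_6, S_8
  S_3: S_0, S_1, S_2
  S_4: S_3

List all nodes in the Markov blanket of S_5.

{S_0, S_2, S_6, S_7}

Ch(S_5) = {S_0}.
S_5's parents: S_2, S_6, S_7.
Parents of each child, excluding S_5:
  S_0: S_2, S_7
MB(S_5) = {S_0, S_2, S_6, S_7}.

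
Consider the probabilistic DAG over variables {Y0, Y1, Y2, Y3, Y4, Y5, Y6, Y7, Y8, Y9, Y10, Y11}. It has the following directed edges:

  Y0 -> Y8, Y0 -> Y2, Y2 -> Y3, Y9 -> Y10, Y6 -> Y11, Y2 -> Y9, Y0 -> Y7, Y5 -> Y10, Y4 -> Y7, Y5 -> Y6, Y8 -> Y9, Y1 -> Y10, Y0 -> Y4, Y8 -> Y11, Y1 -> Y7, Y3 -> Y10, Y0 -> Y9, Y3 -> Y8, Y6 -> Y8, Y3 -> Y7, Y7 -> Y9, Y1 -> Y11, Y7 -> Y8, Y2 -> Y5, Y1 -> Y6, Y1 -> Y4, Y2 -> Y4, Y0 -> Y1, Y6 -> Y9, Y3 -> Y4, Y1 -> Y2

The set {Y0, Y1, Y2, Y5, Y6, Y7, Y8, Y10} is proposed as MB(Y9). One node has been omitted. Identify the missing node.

Pa(Y9) = {Y0, Y2, Y6, Y7, Y8}.
Children of Y9: Y10.
Co-parents of Y9 (other parents of its children):
  Y10 also has parents Y1, Y3, Y5.
MB(Y9) = {Y0, Y1, Y2, Y3, Y5, Y6, Y7, Y8, Y10}.
Comparing with the claimed set, Y3 is missing.

Y3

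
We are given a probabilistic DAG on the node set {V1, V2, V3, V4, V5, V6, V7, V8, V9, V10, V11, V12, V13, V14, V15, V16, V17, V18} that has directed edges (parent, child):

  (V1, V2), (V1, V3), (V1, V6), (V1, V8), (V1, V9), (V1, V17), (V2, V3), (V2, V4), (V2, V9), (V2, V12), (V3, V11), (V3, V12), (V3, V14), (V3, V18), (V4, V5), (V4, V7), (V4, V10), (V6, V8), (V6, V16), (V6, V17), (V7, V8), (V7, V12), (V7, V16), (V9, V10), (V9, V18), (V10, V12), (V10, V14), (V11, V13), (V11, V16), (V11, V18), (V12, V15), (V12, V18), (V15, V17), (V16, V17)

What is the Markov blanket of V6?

{V1, V7, V8, V11, V15, V16, V17}

A node's Markov blanket = Pa ∪ Ch ∪ (parents of Ch other than the node itself).
V6 has children V8, V16, V17.
V6 has parent V1.
For each child, the remaining parents (spouses of V6):
  V8: V1, V7
  V16: V7, V11
  V17: V1, V15, V16
Taking the union gives {V1, V7, V8, V11, V15, V16, V17}.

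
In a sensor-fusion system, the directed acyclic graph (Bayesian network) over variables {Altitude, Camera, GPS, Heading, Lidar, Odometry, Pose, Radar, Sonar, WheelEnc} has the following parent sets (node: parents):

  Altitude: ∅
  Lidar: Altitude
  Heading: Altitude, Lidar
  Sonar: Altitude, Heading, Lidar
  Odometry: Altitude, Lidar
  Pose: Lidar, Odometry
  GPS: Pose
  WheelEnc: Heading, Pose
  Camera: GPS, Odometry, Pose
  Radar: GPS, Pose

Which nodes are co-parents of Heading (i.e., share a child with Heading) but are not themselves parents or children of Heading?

{Pose}

Children of Heading: Sonar, WheelEnc.
  Sonar: Altitude, Lidar
  WheelEnc: Pose
Excluding nodes already adjacent to Heading (Altitude, Lidar, Sonar, WheelEnc), the co-parent-only contribution is {Pose}.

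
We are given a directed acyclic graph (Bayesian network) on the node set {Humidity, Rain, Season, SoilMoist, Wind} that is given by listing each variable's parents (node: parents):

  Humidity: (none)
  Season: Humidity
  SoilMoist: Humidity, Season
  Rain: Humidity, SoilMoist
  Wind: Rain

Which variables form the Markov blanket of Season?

{Humidity, SoilMoist}

Parents of Season: Humidity.
Season has child SoilMoist.
For each child, the remaining parents (spouses of Season):
  SoilMoist also has parent Humidity.
So the Markov blanket of Season is {Humidity, SoilMoist}.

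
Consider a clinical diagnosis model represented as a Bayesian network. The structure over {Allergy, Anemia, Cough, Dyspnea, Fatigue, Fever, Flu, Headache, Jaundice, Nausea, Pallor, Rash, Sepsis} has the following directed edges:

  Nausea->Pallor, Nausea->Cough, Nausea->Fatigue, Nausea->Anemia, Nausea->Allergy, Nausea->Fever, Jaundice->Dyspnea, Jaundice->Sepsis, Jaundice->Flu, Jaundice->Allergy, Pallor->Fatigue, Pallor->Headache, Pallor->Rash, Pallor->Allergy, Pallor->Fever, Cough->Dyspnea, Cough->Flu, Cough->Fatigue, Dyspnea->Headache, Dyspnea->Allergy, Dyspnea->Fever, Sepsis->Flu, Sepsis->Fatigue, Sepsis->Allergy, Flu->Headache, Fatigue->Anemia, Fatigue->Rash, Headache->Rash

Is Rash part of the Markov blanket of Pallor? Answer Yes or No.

Rash is a child of Pallor.
So Rash ∈ MB(Pallor).

Yes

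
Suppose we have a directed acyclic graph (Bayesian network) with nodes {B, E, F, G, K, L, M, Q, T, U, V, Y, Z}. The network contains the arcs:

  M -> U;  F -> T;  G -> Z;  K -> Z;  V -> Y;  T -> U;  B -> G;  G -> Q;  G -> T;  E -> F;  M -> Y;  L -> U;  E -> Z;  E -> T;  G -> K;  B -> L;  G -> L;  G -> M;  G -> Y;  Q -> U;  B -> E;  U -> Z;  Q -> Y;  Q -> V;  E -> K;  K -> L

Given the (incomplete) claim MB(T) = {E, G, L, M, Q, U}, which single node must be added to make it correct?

F

Recall MB(v) = parents ∪ children ∪ spouses, where spouses are the other parents of v's children.
Pa(T) = {E, F, G}.
T has child U.
Co-parents of T (other parents of its children):
  U: L, M, Q
MB(T) = {E, F, G, L, M, Q, U}.
Comparing with the claimed set, F is missing.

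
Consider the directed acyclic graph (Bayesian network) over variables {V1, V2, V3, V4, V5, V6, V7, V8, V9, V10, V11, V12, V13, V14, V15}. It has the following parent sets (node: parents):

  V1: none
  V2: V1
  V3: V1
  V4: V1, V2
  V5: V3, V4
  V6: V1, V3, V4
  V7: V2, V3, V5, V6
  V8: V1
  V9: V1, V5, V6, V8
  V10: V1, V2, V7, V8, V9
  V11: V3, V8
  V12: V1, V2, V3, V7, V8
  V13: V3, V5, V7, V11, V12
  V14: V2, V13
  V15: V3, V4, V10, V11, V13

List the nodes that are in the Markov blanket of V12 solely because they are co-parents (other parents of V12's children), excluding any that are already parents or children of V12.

Children of V12: V13.
  V13's other parents are V3, V5, V7, V11.
Excluding nodes already adjacent to V12 (V1, V2, V3, V7, V8, V13), the co-parent-only contribution is {V5, V11}.

{V5, V11}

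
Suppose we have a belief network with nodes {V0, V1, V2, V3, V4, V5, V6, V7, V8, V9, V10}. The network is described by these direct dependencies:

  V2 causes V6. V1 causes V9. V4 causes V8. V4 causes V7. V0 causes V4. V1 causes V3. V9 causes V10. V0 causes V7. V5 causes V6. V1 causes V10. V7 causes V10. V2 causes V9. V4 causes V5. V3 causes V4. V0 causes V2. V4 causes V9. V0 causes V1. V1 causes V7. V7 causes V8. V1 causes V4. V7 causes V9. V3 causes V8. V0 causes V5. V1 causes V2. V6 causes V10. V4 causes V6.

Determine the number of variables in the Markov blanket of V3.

5

By definition, MB(V3) is built from V3's parents, V3's children, and the co-parents of V3.
Ch(V3) = {V4, V8}.
Parents of V3: V1.
For each child, the remaining parents (spouses of V3):
  V4 also has parents V0, V1.
  V8 also has parents V4, V7.
MB(V3) = {V0, V1, V4, V7, V8}, which has 5 nodes.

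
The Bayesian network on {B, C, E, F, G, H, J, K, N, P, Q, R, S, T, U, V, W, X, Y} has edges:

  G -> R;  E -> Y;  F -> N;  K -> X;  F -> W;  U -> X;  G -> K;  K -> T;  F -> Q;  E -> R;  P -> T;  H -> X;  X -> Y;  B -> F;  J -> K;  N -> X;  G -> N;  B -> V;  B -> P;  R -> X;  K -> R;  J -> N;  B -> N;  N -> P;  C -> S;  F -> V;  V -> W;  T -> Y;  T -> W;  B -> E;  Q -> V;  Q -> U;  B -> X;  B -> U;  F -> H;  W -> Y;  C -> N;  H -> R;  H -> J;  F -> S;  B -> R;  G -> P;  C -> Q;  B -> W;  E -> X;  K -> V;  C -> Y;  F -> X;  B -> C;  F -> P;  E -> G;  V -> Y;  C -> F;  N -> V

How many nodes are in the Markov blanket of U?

By definition, MB(U) is built from U's parents, U's children, and the co-parents of U.
U's parents: B, Q.
U has child X.
Other parents of U's children:
  X: B, E, F, H, K, N, R
MB(U) = {B, E, F, H, K, N, Q, R, X}, which has 9 nodes.

9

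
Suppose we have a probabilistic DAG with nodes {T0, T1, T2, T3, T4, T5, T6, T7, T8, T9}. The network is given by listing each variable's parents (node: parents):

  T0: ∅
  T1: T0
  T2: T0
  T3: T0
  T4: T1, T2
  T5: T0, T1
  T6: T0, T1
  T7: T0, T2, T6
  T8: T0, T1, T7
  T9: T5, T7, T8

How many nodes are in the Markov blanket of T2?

T2 has parent T0.
T2's children: T4, T7.
Co-parents of T2 (other parents of its children):
  parents(T4) \ {T2} = {T1}.
  T7 also has parents T0, T6.
MB(T2) = {T0, T1, T4, T6, T7}, which has 5 nodes.

5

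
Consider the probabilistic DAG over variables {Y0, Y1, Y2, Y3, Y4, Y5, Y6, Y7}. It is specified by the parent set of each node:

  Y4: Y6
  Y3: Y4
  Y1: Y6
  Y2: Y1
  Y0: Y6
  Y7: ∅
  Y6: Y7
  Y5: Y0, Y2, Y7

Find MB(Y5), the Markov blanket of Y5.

{Y0, Y2, Y7}

The Markov blanket of a node is its parents, its children, and the other parents of its children.
Y5 has parents Y0, Y2, Y7.
Y5 has no children.
Y5 has no children, so there are no co-parents.
Taking the union gives {Y0, Y2, Y7}.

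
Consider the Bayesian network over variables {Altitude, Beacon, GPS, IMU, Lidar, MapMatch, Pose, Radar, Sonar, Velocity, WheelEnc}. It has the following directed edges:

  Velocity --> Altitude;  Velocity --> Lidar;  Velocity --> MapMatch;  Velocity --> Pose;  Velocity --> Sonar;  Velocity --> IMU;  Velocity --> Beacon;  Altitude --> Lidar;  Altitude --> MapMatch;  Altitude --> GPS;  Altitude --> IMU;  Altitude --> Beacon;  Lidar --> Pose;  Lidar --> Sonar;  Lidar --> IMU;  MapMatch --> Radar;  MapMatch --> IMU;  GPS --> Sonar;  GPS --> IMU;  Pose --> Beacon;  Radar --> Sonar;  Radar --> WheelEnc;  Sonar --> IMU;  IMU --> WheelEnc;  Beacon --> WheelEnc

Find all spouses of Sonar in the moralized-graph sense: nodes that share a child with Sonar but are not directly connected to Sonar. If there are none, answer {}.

{Altitude, MapMatch}

Children of Sonar: IMU.
  IMU: Altitude, GPS, Lidar, MapMatch, Velocity
Excluding nodes already adjacent to Sonar (GPS, IMU, Lidar, Radar, Velocity), the co-parent-only contribution is {Altitude, MapMatch}.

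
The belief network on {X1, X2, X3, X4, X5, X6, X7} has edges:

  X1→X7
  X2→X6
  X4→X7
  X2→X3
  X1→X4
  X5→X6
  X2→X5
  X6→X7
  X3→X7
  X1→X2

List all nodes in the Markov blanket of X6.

Pa(X6) = {X2, X5}.
Children of X6: X7.
Parents of each child, excluding X6:
  X7: X1, X3, X4
MB(X6) = {X1, X2, X3, X4, X5, X7}.

{X1, X2, X3, X4, X5, X7}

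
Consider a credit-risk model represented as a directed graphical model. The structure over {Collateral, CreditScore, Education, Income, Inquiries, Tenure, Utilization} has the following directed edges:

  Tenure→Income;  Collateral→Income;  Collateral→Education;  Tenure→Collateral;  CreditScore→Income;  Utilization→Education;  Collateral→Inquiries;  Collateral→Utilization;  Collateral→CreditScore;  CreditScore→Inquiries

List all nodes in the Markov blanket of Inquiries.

The Markov blanket of a node is its parents, its children, and the other parents of its children.
Inquiries has parents Collateral, CreditScore.
Inquiries's children: none.
With no children, Inquiries has no spouses; the co-parent set is empty.
Taking the union gives {Collateral, CreditScore}.

{Collateral, CreditScore}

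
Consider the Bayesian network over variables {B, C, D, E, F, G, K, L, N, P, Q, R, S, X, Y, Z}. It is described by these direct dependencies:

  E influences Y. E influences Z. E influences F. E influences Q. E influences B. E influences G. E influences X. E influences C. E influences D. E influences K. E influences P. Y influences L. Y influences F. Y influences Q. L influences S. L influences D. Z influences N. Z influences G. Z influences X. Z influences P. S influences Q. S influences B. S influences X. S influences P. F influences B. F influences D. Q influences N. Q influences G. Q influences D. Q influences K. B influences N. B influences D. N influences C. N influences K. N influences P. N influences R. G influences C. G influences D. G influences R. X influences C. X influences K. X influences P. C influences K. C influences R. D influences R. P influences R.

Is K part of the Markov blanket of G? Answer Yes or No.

No

The Markov blanket of a node is its parents, its children, and the other parents of its children.
G's parents: E, Q, Z.
Children of G: C, D, R.
Parents of each child, excluding G:
  C also has parents E, N, X.
  parents(D) \ {G} = {B, E, F, L, Q}.
  parents(R) \ {G} = {C, D, N, P}.
MB(G) = {B, C, D, E, F, L, N, P, Q, R, X, Z}; K is not in this set.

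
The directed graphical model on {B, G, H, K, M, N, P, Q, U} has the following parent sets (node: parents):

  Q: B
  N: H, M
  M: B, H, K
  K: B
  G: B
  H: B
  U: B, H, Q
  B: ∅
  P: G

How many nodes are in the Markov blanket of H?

6

Ch(H) = {M, N, U}.
H's parents: B.
Other parents of H's children:
  M's other parents are B, K.
  parents(N) \ {H} = {M}.
  parents(U) \ {H} = {B, Q}.
MB(H) = {B, K, M, N, Q, U}, which has 6 nodes.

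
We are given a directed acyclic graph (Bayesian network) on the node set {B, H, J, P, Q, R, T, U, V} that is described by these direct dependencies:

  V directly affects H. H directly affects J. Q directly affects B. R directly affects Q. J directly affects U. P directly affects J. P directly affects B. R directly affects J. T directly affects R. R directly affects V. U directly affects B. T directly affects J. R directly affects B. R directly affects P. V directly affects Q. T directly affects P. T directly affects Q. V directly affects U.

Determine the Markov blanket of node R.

{B, H, J, P, Q, T, U, V}

Recall MB(v) = parents ∪ children ∪ spouses, where spouses are the other parents of v's children.
Pa(R) = {T}.
Children of R: B, J, P, Q, V.
Other parents of R's children:
  V has no other parent.
  parents(Q) \ {R} = {T, V}.
  P also has parent T.
  parents(J) \ {R} = {H, P, T}.
  B's other parents are P, Q, U.
MB(R) = {B, H, J, P, Q, T, U, V}.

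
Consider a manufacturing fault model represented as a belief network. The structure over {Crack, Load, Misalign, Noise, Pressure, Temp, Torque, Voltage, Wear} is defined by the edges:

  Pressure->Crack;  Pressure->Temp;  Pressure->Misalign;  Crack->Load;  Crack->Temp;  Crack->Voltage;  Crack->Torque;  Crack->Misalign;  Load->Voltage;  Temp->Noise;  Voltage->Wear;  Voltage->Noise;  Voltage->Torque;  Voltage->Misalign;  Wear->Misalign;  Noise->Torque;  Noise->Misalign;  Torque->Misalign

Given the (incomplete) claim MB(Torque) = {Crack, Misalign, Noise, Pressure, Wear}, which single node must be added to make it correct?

A node's Markov blanket = Pa ∪ Ch ∪ (parents of Ch other than the node itself).
Parents of Torque: Crack, Noise, Voltage.
Ch(Torque) = {Misalign}.
Parents of each child, excluding Torque:
  Misalign: Crack, Noise, Pressure, Voltage, Wear
MB(Torque) = {Crack, Misalign, Noise, Pressure, Voltage, Wear}.
Comparing with the claimed set, Voltage is missing.

Voltage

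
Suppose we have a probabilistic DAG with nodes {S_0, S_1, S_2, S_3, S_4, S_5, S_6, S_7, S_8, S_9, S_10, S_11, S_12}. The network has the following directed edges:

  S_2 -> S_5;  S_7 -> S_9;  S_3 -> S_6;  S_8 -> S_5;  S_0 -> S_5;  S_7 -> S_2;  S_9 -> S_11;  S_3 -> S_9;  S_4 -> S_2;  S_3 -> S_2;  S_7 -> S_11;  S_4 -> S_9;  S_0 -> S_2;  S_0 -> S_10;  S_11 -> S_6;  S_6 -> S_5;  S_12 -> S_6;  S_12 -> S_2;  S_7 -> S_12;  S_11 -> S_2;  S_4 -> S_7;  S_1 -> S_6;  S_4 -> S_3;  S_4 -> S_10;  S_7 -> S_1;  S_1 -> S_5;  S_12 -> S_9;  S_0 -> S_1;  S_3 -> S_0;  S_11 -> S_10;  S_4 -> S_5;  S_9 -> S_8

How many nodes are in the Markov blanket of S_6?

S_6 has parents S_1, S_3, S_11, S_12.
S_6 has child S_5.
Other parents of S_6's children:
  S_5 also has parents S_0, S_1, S_2, S_4, S_8.
MB(S_6) = {S_0, S_1, S_2, S_3, S_4, S_5, S_8, S_11, S_12}, which has 9 nodes.

9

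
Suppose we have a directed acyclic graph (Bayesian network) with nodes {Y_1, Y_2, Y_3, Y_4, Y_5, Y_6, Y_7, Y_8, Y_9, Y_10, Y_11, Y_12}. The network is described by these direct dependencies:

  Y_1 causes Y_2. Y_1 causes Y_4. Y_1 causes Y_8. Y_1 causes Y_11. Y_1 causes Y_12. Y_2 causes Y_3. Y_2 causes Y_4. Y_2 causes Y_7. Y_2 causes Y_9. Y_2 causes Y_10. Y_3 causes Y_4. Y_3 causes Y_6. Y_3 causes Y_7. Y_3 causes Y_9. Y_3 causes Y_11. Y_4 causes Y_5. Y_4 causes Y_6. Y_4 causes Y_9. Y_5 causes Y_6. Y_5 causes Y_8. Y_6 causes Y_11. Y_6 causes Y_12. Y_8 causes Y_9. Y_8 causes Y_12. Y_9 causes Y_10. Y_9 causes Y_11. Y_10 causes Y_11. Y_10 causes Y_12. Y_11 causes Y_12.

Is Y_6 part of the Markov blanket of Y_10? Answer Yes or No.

Y_6 is a co-parent of Y_10: both are parents of Y_11, Y_12.
So Y_6 ∈ MB(Y_10).

Yes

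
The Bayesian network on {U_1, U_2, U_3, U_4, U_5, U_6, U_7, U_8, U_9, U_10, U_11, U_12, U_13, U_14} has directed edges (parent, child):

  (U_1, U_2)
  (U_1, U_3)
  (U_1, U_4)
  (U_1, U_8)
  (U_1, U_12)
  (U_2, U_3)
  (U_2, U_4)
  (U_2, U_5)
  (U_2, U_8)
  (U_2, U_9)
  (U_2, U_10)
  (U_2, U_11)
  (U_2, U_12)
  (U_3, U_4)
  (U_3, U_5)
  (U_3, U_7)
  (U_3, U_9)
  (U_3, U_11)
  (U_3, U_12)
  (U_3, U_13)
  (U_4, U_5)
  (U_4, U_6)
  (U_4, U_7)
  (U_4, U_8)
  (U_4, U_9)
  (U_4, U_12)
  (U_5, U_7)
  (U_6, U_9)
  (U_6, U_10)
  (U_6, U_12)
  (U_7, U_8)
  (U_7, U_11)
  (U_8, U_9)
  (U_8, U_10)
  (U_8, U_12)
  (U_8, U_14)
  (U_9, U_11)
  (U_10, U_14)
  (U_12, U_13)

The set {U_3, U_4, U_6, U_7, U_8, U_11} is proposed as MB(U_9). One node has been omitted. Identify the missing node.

Pa(U_9) = {U_2, U_3, U_4, U_6, U_8}.
U_9's children: U_11.
For each child, the remaining parents (spouses of U_9):
  U_11 also has parents U_2, U_3, U_7.
MB(U_9) = {U_2, U_3, U_4, U_6, U_7, U_8, U_11}.
Comparing with the claimed set, U_2 is missing.

U_2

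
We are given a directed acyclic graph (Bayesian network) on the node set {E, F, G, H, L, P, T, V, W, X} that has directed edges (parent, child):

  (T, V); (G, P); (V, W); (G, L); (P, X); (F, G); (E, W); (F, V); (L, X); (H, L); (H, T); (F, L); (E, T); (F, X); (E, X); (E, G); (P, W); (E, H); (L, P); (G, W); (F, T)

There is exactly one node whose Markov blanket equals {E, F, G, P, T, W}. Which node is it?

V

The target node must have every member of {E, F, G, P, T, W} as a parent, child, or co-parent, and no others.
Parents of V: F, T; children: W; co-parents: E, G, P.
These exactly cover the given set, so the node is V.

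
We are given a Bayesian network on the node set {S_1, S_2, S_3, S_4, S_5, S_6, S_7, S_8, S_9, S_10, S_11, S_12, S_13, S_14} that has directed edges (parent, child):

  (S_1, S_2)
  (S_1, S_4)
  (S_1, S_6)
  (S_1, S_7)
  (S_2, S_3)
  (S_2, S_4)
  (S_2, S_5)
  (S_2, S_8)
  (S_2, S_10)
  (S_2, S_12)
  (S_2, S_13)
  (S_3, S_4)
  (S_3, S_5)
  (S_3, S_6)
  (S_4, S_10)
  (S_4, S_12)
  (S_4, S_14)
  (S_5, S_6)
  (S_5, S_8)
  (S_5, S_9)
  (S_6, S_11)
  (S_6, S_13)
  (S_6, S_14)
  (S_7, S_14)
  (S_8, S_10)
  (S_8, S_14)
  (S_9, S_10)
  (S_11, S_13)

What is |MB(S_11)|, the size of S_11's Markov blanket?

3

A node's Markov blanket = Pa ∪ Ch ∪ (parents of Ch other than the node itself).
S_11's children: S_13.
Parents of S_11: S_6.
Other parents of S_11's children:
  S_13's other parents are S_2, S_6.
MB(S_11) = {S_2, S_6, S_13}, which has 3 nodes.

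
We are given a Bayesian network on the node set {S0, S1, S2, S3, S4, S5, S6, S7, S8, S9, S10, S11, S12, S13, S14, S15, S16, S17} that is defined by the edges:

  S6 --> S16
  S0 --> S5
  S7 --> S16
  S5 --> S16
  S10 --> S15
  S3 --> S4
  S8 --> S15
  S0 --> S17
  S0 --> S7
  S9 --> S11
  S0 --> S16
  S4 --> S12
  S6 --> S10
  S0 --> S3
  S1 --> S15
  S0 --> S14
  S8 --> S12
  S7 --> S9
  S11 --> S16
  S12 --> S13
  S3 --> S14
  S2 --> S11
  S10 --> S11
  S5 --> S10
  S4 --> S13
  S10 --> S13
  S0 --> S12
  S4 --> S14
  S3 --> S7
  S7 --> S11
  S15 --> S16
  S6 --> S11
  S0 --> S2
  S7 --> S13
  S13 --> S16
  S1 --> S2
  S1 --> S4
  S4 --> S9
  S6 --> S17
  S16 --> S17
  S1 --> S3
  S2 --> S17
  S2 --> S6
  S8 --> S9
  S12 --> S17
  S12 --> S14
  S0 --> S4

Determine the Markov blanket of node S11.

{S0, S2, S5, S6, S7, S9, S10, S13, S15, S16}

A node's Markov blanket = Pa ∪ Ch ∪ (parents of Ch other than the node itself).
Parents of S11: S2, S6, S7, S9, S10.
S11 has child S16.
Co-parents of S11 (other parents of its children):
  parents(S16) \ {S11} = {S0, S5, S6, S7, S13, S15}.
Taking the union gives {S0, S2, S5, S6, S7, S9, S10, S13, S15, S16}.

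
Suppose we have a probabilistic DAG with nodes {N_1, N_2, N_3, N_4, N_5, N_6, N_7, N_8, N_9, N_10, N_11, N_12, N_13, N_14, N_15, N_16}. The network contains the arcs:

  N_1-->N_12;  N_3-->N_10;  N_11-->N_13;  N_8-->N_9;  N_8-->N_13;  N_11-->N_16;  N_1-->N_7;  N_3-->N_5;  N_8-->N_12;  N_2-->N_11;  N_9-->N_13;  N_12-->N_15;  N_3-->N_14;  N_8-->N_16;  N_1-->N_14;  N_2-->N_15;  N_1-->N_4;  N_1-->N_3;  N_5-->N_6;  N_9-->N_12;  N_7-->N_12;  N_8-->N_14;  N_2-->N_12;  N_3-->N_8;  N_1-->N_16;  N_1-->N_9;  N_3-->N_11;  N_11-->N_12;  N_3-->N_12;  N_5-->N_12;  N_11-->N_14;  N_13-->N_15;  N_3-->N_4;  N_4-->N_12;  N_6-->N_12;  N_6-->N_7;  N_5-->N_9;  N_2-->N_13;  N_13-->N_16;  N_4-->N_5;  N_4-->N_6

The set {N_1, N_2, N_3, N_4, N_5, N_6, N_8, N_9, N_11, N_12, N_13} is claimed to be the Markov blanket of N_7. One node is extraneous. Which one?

By definition, MB(N_7) is built from N_7's parents, N_7's children, and the co-parents of N_7.
Pa(N_7) = {N_1, N_6}.
N_7's children: N_12.
For each child, the remaining parents (spouses of N_7):
  parents(N_12) \ {N_7} = {N_1, N_2, N_3, N_4, N_5, N_6, N_8, N_9, N_11}.
MB(N_7) = {N_1, N_2, N_3, N_4, N_5, N_6, N_8, N_9, N_11, N_12}.
N_13 is neither a parent, child, nor co-parent of N_7, so it does not belong.

N_13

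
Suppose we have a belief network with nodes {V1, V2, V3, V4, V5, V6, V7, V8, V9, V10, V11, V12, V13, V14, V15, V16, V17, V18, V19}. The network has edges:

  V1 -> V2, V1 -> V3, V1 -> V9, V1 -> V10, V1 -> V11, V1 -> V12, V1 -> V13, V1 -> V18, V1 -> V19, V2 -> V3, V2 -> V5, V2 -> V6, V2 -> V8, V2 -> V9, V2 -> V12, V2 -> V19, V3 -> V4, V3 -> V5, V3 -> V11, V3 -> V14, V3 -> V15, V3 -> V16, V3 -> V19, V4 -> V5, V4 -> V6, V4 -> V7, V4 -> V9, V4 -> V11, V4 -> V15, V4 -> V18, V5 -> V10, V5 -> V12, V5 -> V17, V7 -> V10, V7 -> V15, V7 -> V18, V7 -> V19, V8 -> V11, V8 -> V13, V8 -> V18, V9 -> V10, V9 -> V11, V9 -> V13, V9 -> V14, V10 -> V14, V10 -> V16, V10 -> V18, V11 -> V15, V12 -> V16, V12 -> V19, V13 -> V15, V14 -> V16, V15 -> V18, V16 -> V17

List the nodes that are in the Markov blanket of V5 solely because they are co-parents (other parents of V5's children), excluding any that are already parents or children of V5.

Children of V5: V10, V12, V17.
  V10: V1, V7, V9
  V12: V1, V2
  V17: V16
Excluding nodes already adjacent to V5 (V2, V3, V4, V10, V12, V17), the co-parent-only contribution is {V1, V7, V9, V16}.

{V1, V7, V9, V16}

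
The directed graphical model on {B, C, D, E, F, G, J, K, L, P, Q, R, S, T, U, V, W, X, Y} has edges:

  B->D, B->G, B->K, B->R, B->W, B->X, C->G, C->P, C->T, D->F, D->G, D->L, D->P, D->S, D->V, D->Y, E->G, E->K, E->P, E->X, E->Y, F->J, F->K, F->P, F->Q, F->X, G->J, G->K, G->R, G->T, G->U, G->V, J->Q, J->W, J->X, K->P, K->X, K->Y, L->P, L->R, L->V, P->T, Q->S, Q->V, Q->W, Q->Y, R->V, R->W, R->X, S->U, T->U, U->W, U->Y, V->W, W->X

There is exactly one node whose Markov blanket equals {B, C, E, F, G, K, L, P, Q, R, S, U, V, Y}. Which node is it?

D

The target node must have every member of {B, C, E, F, G, K, L, P, Q, R, S, U, V, Y} as a parent, child, or co-parent, and no others.
Parents of D: B; children: F, G, L, P, S, V, Y; co-parents: B, C, E, F, G, K, L, Q, R, U.
These exactly cover the given set, so the node is D.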